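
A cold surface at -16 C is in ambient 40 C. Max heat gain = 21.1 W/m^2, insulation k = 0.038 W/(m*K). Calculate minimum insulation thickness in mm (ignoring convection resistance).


dT = 40 - (-16) = 56 K
thickness = k * dT / q_max * 1000
thickness = 0.038 * 56 / 21.1 * 1000
thickness = 100.9 mm

100.9


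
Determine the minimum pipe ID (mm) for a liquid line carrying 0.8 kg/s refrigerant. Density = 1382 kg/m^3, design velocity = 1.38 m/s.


A = m_dot / (rho * v) = 0.8 / (1382 * 1.38) = 0.0004194718849 m^2
d = sqrt(4*A/pi) * 1000
d = 23.1 mm

23.1


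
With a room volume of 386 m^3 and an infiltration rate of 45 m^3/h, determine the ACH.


ACH = flow / volume
ACH = 45 / 386
ACH = 0.117

0.117


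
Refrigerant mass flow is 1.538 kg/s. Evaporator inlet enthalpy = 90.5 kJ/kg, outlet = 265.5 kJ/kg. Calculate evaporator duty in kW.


dh = 265.5 - 90.5 = 175.0 kJ/kg
Q_evap = m_dot * dh = 1.538 * 175.0
Q_evap = 269.15 kW

269.15


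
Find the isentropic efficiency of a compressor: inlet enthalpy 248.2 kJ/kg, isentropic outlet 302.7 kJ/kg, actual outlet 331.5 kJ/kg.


dh_ideal = 302.7 - 248.2 = 54.5 kJ/kg
dh_actual = 331.5 - 248.2 = 83.3 kJ/kg
eta_s = dh_ideal / dh_actual = 54.5 / 83.3
eta_s = 0.6543

0.6543


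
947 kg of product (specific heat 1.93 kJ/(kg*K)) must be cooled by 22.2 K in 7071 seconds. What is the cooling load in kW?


Q = m * cp * dT / t
Q = 947 * 1.93 * 22.2 / 7071
Q = 5.738 kW

5.738


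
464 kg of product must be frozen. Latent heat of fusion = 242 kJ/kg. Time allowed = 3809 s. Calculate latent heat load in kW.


Q_lat = m * h_fg / t
Q_lat = 464 * 242 / 3809
Q_lat = 29.48 kW

29.48


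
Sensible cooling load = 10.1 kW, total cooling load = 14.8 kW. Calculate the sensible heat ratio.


SHR = Q_sensible / Q_total
SHR = 10.1 / 14.8
SHR = 0.682

0.682


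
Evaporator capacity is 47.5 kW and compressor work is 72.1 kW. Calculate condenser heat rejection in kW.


Q_cond = Q_evap + W
Q_cond = 47.5 + 72.1
Q_cond = 119.6 kW

119.6


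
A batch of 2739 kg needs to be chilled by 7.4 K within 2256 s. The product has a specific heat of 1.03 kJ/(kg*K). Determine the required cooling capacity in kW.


Q = m * cp * dT / t
Q = 2739 * 1.03 * 7.4 / 2256
Q = 9.254 kW

9.254


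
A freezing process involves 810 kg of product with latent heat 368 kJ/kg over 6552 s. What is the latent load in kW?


Q_lat = m * h_fg / t
Q_lat = 810 * 368 / 6552
Q_lat = 45.49 kW

45.49


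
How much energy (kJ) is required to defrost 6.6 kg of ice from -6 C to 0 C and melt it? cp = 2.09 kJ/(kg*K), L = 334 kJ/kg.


Sensible heat = cp * dT = 2.09 * 6 = 12.54 kJ/kg
Total per kg = 12.54 + 334 = 346.54 kJ/kg
Q = m * total = 6.6 * 346.54
Q = 2287.2 kJ

2287.2


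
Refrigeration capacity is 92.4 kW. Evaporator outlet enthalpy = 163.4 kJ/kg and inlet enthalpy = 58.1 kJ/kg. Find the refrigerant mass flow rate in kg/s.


dh = 163.4 - 58.1 = 105.3 kJ/kg
m_dot = Q / dh = 92.4 / 105.3 = 0.8775 kg/s

0.8775


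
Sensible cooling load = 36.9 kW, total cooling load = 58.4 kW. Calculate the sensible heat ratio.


SHR = Q_sensible / Q_total
SHR = 36.9 / 58.4
SHR = 0.632

0.632


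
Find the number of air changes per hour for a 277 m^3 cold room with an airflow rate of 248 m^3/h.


ACH = flow / volume
ACH = 248 / 277
ACH = 0.895

0.895


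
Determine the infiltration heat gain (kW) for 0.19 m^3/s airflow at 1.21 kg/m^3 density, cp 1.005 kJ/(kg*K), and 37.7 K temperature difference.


Q = V_dot * rho * cp * dT
Q = 0.19 * 1.21 * 1.005 * 37.7
Q = 8.711 kW

8.711


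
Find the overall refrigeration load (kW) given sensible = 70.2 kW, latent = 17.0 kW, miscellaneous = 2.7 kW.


Q_total = Q_s + Q_l + Q_misc
Q_total = 70.2 + 17.0 + 2.7
Q_total = 89.9 kW

89.9


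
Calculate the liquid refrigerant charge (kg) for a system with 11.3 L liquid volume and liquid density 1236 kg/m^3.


Charge = V * rho / 1000
Charge = 11.3 * 1236 / 1000
Charge = 13.97 kg

13.97


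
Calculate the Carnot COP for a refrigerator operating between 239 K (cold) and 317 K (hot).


dT = 317 - 239 = 78 K
COP_carnot = T_cold / dT = 239 / 78
COP_carnot = 3.064

3.064


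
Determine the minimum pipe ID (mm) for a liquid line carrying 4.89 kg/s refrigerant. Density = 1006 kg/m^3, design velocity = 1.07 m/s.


A = m_dot / (rho * v) = 4.89 / (1006 * 1.07) = 0.004542836439 m^2
d = sqrt(4*A/pi) * 1000
d = 76.1 mm

76.1


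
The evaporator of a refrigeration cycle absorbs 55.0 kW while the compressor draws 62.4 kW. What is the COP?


COP = Q_evap / W
COP = 55.0 / 62.4
COP = 0.881

0.881


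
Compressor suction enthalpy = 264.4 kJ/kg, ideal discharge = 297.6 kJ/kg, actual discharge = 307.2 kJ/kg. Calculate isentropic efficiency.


dh_ideal = 297.6 - 264.4 = 33.2 kJ/kg
dh_actual = 307.2 - 264.4 = 42.8 kJ/kg
eta_s = dh_ideal / dh_actual = 33.2 / 42.8
eta_s = 0.7757

0.7757


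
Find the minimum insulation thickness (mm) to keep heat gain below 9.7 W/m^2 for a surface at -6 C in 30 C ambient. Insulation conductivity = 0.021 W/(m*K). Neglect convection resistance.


dT = 30 - (-6) = 36 K
thickness = k * dT / q_max * 1000
thickness = 0.021 * 36 / 9.7 * 1000
thickness = 77.9 mm

77.9


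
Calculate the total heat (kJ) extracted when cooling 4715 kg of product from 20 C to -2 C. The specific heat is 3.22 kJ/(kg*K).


dT = 20 - (-2) = 22 K
Q = m * cp * dT = 4715 * 3.22 * 22
Q = 334011 kJ

334011


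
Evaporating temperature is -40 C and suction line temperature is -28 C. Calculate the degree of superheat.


Superheat = T_suction - T_evap
Superheat = -28 - (-40)
Superheat = 12 K

12


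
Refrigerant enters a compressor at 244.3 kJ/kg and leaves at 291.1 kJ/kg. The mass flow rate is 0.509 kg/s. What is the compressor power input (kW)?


dh = 291.1 - 244.3 = 46.8 kJ/kg
W = m_dot * dh = 0.509 * 46.8 = 23.82 kW

23.82


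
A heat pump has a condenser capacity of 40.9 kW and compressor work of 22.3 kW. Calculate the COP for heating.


COP_hp = Q_cond / W
COP_hp = 40.9 / 22.3
COP_hp = 1.834

1.834


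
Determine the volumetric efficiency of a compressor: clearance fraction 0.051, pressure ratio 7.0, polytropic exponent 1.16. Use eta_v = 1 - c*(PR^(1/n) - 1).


PR^(1/n) = 7.0^(1/1.16) = 5.35220566
eta_v = 1 - 0.051 * (5.35220566 - 1)
eta_v = 0.778

0.778


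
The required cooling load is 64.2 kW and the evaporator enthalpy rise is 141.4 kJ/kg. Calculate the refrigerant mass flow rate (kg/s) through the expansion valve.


m_dot = Q / dh
m_dot = 64.2 / 141.4
m_dot = 0.454 kg/s

0.454


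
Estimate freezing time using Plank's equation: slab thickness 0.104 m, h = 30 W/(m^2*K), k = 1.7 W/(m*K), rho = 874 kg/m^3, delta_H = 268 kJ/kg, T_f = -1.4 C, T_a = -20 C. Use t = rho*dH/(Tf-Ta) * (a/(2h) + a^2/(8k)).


dT = -1.4 - (-20) = 18.6 K
term1 = a/(2h) = 0.104/(2*30) = 0.001733333333
term2 = a^2/(8k) = 0.104^2/(8*1.7) = 0.0007952941176
t = rho*dH*1000/dT * (term1 + term2)
t = 874*268*1000/18.6 * (0.001733333333 + 0.0007952941176)
t = 31843 s

31843


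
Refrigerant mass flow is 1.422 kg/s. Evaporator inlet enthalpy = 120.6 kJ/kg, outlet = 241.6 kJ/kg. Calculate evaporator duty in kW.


dh = 241.6 - 120.6 = 121.0 kJ/kg
Q_evap = m_dot * dh = 1.422 * 121.0
Q_evap = 172.06 kW

172.06


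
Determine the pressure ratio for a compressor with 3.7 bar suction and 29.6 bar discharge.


PR = P_high / P_low
PR = 29.6 / 3.7
PR = 8.0

8.0


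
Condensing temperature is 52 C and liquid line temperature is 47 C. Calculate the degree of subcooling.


Subcooling = T_cond - T_liquid
Subcooling = 52 - 47
Subcooling = 5 K

5


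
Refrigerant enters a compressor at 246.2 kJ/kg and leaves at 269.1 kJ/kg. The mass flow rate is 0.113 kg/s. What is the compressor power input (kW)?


dh = 269.1 - 246.2 = 22.9 kJ/kg
W = m_dot * dh = 0.113 * 22.9 = 2.59 kW

2.59


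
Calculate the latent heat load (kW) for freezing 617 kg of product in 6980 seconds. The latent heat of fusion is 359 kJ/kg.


Q_lat = m * h_fg / t
Q_lat = 617 * 359 / 6980
Q_lat = 31.73 kW

31.73


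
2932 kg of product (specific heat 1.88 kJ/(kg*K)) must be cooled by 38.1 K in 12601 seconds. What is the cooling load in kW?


Q = m * cp * dT / t
Q = 2932 * 1.88 * 38.1 / 12601
Q = 16.666 kW

16.666


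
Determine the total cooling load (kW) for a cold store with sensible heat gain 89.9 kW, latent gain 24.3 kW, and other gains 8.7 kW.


Q_total = Q_s + Q_l + Q_misc
Q_total = 89.9 + 24.3 + 8.7
Q_total = 122.9 kW

122.9


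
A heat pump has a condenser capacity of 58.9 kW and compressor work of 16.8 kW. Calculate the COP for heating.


COP_hp = Q_cond / W
COP_hp = 58.9 / 16.8
COP_hp = 3.506

3.506


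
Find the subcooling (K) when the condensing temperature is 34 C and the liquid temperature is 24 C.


Subcooling = T_cond - T_liquid
Subcooling = 34 - 24
Subcooling = 10 K

10


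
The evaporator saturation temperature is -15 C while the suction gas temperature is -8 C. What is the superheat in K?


Superheat = T_suction - T_evap
Superheat = -8 - (-15)
Superheat = 7 K

7


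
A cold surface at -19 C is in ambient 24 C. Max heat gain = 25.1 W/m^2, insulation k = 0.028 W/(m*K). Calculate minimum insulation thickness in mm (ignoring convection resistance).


dT = 24 - (-19) = 43 K
thickness = k * dT / q_max * 1000
thickness = 0.028 * 43 / 25.1 * 1000
thickness = 48.0 mm

48.0


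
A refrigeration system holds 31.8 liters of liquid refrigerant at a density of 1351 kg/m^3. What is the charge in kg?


Charge = V * rho / 1000
Charge = 31.8 * 1351 / 1000
Charge = 42.96 kg

42.96


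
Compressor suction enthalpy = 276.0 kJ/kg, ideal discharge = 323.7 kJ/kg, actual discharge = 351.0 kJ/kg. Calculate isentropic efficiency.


dh_ideal = 323.7 - 276.0 = 47.7 kJ/kg
dh_actual = 351.0 - 276.0 = 75.0 kJ/kg
eta_s = dh_ideal / dh_actual = 47.7 / 75.0
eta_s = 0.636

0.636


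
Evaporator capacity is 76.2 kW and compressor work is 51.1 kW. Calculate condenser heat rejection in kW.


Q_cond = Q_evap + W
Q_cond = 76.2 + 51.1
Q_cond = 127.3 kW

127.3


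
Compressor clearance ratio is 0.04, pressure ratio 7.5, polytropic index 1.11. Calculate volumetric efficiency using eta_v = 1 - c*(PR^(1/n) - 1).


PR^(1/n) = 7.5^(1/1.11) = 6.14247617
eta_v = 1 - 0.04 * (6.14247617 - 1)
eta_v = 0.7943

0.7943


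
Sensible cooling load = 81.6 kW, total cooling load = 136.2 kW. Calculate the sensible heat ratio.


SHR = Q_sensible / Q_total
SHR = 81.6 / 136.2
SHR = 0.599

0.599


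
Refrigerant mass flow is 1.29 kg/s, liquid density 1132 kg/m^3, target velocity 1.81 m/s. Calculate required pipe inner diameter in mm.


A = m_dot / (rho * v) = 1.29 / (1132 * 1.81) = 0.0006295999844 m^2
d = sqrt(4*A/pi) * 1000
d = 28.3 mm

28.3


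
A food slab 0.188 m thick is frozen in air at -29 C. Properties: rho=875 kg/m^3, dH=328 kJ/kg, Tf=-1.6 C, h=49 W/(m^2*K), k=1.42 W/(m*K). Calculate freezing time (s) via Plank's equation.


dT = -1.6 - (-29) = 27.4 K
term1 = a/(2h) = 0.188/(2*49) = 0.001918367347
term2 = a^2/(8k) = 0.188^2/(8*1.42) = 0.003111267606
t = rho*dH*1000/dT * (term1 + term2)
t = 875*328*1000/27.4 * (0.001918367347 + 0.003111267606)
t = 52683 s

52683


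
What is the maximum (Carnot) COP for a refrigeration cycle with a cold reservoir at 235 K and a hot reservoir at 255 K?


dT = 255 - 235 = 20 K
COP_carnot = T_cold / dT = 235 / 20
COP_carnot = 11.75

11.75


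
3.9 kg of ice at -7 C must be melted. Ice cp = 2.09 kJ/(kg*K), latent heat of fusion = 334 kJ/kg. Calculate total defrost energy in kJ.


Sensible heat = cp * dT = 2.09 * 7 = 14.63 kJ/kg
Total per kg = 14.63 + 334 = 348.63 kJ/kg
Q = m * total = 3.9 * 348.63
Q = 1359.7 kJ

1359.7


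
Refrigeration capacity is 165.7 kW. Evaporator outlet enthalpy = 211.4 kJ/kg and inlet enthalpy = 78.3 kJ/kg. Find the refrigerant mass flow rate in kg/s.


dh = 211.4 - 78.3 = 133.1 kJ/kg
m_dot = Q / dh = 165.7 / 133.1 = 1.2449 kg/s

1.2449


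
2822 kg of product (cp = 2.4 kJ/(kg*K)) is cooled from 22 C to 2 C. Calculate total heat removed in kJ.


dT = 22 - (2) = 20 K
Q = m * cp * dT = 2822 * 2.4 * 20
Q = 135456 kJ

135456


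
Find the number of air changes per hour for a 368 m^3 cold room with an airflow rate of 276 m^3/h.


ACH = flow / volume
ACH = 276 / 368
ACH = 0.75

0.75


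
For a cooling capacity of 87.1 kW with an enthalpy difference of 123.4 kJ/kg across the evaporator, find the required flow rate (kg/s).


m_dot = Q / dh
m_dot = 87.1 / 123.4
m_dot = 0.7058 kg/s

0.7058


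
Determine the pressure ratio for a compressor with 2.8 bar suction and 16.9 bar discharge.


PR = P_high / P_low
PR = 16.9 / 2.8
PR = 6.036

6.036


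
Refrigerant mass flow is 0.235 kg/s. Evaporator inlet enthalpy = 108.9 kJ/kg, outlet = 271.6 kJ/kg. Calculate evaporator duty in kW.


dh = 271.6 - 108.9 = 162.7 kJ/kg
Q_evap = m_dot * dh = 0.235 * 162.7
Q_evap = 38.23 kW

38.23


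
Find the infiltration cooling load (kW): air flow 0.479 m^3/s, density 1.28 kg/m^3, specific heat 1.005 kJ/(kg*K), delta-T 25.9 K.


Q = V_dot * rho * cp * dT
Q = 0.479 * 1.28 * 1.005 * 25.9
Q = 15.959 kW

15.959


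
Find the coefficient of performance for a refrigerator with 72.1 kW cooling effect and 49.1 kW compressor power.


COP = Q_evap / W
COP = 72.1 / 49.1
COP = 1.468

1.468


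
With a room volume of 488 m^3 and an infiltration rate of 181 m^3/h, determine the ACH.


ACH = flow / volume
ACH = 181 / 488
ACH = 0.371

0.371


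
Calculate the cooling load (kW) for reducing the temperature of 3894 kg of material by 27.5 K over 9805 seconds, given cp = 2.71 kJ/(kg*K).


Q = m * cp * dT / t
Q = 3894 * 2.71 * 27.5 / 9805
Q = 29.597 kW

29.597


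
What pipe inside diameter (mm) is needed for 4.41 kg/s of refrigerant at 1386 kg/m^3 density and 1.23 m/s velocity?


A = m_dot / (rho * v) = 4.41 / (1386 * 1.23) = 0.00258684405 m^2
d = sqrt(4*A/pi) * 1000
d = 57.4 mm

57.4


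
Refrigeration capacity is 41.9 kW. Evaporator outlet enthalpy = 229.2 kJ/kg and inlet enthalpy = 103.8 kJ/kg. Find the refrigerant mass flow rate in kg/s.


dh = 229.2 - 103.8 = 125.4 kJ/kg
m_dot = Q / dh = 41.9 / 125.4 = 0.3341 kg/s

0.3341


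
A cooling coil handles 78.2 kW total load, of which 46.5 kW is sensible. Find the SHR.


SHR = Q_sensible / Q_total
SHR = 46.5 / 78.2
SHR = 0.595

0.595


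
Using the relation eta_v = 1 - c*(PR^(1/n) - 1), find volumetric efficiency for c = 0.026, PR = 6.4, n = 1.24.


PR^(1/n) = 6.4^(1/1.24) = 4.46832898
eta_v = 1 - 0.026 * (4.46832898 - 1)
eta_v = 0.9098

0.9098


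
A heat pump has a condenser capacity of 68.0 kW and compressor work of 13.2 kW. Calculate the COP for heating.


COP_hp = Q_cond / W
COP_hp = 68.0 / 13.2
COP_hp = 5.152

5.152


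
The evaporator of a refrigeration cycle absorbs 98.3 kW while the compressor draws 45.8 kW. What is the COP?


COP = Q_evap / W
COP = 98.3 / 45.8
COP = 2.146

2.146


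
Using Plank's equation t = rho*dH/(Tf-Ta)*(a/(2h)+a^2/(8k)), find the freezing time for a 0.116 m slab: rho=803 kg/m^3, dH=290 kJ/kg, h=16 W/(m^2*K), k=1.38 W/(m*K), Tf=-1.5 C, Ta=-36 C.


dT = -1.5 - (-36) = 34.5 K
term1 = a/(2h) = 0.116/(2*16) = 0.003625
term2 = a^2/(8k) = 0.116^2/(8*1.38) = 0.00121884058
t = rho*dH*1000/dT * (term1 + term2)
t = 803*290*1000/34.5 * (0.003625 + 0.00121884058)
t = 32695 s

32695


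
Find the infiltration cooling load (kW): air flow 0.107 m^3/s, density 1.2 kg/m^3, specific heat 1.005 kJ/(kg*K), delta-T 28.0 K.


Q = V_dot * rho * cp * dT
Q = 0.107 * 1.2 * 1.005 * 28.0
Q = 3.613 kW

3.613


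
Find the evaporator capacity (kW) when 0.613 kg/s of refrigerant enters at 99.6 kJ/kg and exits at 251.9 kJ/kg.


dh = 251.9 - 99.6 = 152.3 kJ/kg
Q_evap = m_dot * dh = 0.613 * 152.3
Q_evap = 93.36 kW

93.36


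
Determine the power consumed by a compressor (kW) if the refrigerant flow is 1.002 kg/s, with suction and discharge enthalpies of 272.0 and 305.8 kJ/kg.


dh = 305.8 - 272.0 = 33.8 kJ/kg
W = m_dot * dh = 1.002 * 33.8 = 33.87 kW

33.87


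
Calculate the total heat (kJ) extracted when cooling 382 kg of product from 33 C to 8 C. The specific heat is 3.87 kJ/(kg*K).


dT = 33 - (8) = 25 K
Q = m * cp * dT = 382 * 3.87 * 25
Q = 36959 kJ

36959


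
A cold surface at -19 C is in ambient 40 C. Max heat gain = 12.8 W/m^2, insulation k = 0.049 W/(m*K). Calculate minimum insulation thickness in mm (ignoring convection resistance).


dT = 40 - (-19) = 59 K
thickness = k * dT / q_max * 1000
thickness = 0.049 * 59 / 12.8 * 1000
thickness = 225.9 mm

225.9


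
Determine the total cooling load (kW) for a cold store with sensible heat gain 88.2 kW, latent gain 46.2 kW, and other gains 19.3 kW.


Q_total = Q_s + Q_l + Q_misc
Q_total = 88.2 + 46.2 + 19.3
Q_total = 153.7 kW

153.7


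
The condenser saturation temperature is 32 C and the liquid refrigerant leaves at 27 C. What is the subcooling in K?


Subcooling = T_cond - T_liquid
Subcooling = 32 - 27
Subcooling = 5 K

5


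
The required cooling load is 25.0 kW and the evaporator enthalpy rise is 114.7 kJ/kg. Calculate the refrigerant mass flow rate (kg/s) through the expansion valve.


m_dot = Q / dh
m_dot = 25.0 / 114.7
m_dot = 0.218 kg/s

0.218


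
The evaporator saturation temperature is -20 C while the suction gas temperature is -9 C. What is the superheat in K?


Superheat = T_suction - T_evap
Superheat = -9 - (-20)
Superheat = 11 K

11


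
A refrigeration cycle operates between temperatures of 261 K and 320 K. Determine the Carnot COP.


dT = 320 - 261 = 59 K
COP_carnot = T_cold / dT = 261 / 59
COP_carnot = 4.424

4.424


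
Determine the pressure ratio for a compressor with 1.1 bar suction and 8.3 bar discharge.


PR = P_high / P_low
PR = 8.3 / 1.1
PR = 7.545

7.545


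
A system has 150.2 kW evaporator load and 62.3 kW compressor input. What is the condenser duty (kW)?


Q_cond = Q_evap + W
Q_cond = 150.2 + 62.3
Q_cond = 212.5 kW

212.5


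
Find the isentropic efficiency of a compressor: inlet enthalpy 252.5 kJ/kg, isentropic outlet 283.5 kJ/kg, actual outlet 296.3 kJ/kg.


dh_ideal = 283.5 - 252.5 = 31.0 kJ/kg
dh_actual = 296.3 - 252.5 = 43.8 kJ/kg
eta_s = dh_ideal / dh_actual = 31.0 / 43.8
eta_s = 0.7078

0.7078


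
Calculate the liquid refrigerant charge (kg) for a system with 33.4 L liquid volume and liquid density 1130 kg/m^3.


Charge = V * rho / 1000
Charge = 33.4 * 1130 / 1000
Charge = 37.74 kg

37.74


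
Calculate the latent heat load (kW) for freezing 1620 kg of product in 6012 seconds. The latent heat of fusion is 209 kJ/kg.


Q_lat = m * h_fg / t
Q_lat = 1620 * 209 / 6012
Q_lat = 56.32 kW

56.32


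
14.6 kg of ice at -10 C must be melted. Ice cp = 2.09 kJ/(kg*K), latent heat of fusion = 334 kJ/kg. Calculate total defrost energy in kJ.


Sensible heat = cp * dT = 2.09 * 10 = 20.9 kJ/kg
Total per kg = 20.9 + 334 = 354.9 kJ/kg
Q = m * total = 14.6 * 354.9
Q = 5181.5 kJ

5181.5


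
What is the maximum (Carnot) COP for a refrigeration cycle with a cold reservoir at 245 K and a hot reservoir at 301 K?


dT = 301 - 245 = 56 K
COP_carnot = T_cold / dT = 245 / 56
COP_carnot = 4.375

4.375


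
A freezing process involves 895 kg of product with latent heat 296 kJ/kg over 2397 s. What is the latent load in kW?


Q_lat = m * h_fg / t
Q_lat = 895 * 296 / 2397
Q_lat = 110.52 kW

110.52


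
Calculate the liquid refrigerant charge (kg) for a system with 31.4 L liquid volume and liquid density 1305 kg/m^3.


Charge = V * rho / 1000
Charge = 31.4 * 1305 / 1000
Charge = 40.98 kg

40.98


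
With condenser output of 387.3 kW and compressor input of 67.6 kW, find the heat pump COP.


COP_hp = Q_cond / W
COP_hp = 387.3 / 67.6
COP_hp = 5.729

5.729


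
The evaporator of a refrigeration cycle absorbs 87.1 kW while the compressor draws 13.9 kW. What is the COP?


COP = Q_evap / W
COP = 87.1 / 13.9
COP = 6.266

6.266


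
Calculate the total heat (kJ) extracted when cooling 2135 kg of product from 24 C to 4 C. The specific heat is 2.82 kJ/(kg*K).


dT = 24 - (4) = 20 K
Q = m * cp * dT = 2135 * 2.82 * 20
Q = 120414 kJ

120414


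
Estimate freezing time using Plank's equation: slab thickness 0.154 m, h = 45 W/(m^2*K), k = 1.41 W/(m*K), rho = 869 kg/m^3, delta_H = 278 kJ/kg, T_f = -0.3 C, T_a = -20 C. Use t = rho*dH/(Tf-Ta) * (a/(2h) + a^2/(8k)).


dT = -0.3 - (-20) = 19.7 K
term1 = a/(2h) = 0.154/(2*45) = 0.001711111111
term2 = a^2/(8k) = 0.154^2/(8*1.41) = 0.00210248227
t = rho*dH*1000/dT * (term1 + term2)
t = 869*278*1000/19.7 * (0.001711111111 + 0.00210248227)
t = 46766 s

46766


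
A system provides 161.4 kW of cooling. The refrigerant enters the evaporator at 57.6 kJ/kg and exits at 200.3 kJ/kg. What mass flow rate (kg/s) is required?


dh = 200.3 - 57.6 = 142.7 kJ/kg
m_dot = Q / dh = 161.4 / 142.7 = 1.131 kg/s

1.131


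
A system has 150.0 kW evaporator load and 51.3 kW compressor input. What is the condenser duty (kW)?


Q_cond = Q_evap + W
Q_cond = 150.0 + 51.3
Q_cond = 201.3 kW

201.3


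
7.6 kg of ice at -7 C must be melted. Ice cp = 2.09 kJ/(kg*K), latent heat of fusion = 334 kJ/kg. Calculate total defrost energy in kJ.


Sensible heat = cp * dT = 2.09 * 7 = 14.63 kJ/kg
Total per kg = 14.63 + 334 = 348.63 kJ/kg
Q = m * total = 7.6 * 348.63
Q = 2649.6 kJ

2649.6


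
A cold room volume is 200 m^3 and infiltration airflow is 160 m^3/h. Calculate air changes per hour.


ACH = flow / volume
ACH = 160 / 200
ACH = 0.8

0.8


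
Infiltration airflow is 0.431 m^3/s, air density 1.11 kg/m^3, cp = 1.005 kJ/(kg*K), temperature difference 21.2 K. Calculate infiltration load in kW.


Q = V_dot * rho * cp * dT
Q = 0.431 * 1.11 * 1.005 * 21.2
Q = 10.193 kW

10.193


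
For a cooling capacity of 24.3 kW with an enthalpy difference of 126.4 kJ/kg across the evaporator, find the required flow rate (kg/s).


m_dot = Q / dh
m_dot = 24.3 / 126.4
m_dot = 0.1922 kg/s

0.1922


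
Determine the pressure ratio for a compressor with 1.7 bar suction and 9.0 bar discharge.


PR = P_high / P_low
PR = 9.0 / 1.7
PR = 5.294

5.294


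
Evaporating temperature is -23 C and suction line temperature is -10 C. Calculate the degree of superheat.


Superheat = T_suction - T_evap
Superheat = -10 - (-23)
Superheat = 13 K

13


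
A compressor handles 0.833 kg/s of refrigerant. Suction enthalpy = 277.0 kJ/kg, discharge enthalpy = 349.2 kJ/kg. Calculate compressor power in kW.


dh = 349.2 - 277.0 = 72.2 kJ/kg
W = m_dot * dh = 0.833 * 72.2 = 60.14 kW

60.14


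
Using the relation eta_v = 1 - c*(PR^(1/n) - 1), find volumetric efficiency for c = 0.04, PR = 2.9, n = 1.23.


PR^(1/n) = 2.9^(1/1.23) = 2.37647545
eta_v = 1 - 0.04 * (2.37647545 - 1)
eta_v = 0.9449

0.9449


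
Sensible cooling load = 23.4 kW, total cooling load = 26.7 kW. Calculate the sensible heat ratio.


SHR = Q_sensible / Q_total
SHR = 23.4 / 26.7
SHR = 0.876

0.876


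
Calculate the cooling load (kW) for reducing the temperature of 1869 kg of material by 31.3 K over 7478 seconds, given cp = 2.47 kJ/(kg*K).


Q = m * cp * dT / t
Q = 1869 * 2.47 * 31.3 / 7478
Q = 19.323 kW

19.323


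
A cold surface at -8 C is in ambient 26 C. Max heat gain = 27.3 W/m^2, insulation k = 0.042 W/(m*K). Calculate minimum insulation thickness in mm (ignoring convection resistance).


dT = 26 - (-8) = 34 K
thickness = k * dT / q_max * 1000
thickness = 0.042 * 34 / 27.3 * 1000
thickness = 52.3 mm

52.3


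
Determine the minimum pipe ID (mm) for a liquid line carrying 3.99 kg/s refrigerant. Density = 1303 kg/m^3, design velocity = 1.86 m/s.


A = m_dot / (rho * v) = 3.99 / (1303 * 1.86) = 0.001646324858 m^2
d = sqrt(4*A/pi) * 1000
d = 45.8 mm

45.8


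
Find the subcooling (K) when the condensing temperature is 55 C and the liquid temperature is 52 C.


Subcooling = T_cond - T_liquid
Subcooling = 55 - 52
Subcooling = 3 K

3


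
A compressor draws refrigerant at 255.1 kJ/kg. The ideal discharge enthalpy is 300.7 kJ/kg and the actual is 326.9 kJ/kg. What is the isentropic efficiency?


dh_ideal = 300.7 - 255.1 = 45.6 kJ/kg
dh_actual = 326.9 - 255.1 = 71.8 kJ/kg
eta_s = dh_ideal / dh_actual = 45.6 / 71.8
eta_s = 0.6351

0.6351


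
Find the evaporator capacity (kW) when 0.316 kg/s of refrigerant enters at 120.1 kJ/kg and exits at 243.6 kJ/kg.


dh = 243.6 - 120.1 = 123.5 kJ/kg
Q_evap = m_dot * dh = 0.316 * 123.5
Q_evap = 39.03 kW

39.03


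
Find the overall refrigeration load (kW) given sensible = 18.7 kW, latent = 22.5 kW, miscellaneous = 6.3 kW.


Q_total = Q_s + Q_l + Q_misc
Q_total = 18.7 + 22.5 + 6.3
Q_total = 47.5 kW

47.5


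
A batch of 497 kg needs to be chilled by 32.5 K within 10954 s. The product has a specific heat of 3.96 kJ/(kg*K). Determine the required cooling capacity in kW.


Q = m * cp * dT / t
Q = 497 * 3.96 * 32.5 / 10954
Q = 5.839 kW

5.839


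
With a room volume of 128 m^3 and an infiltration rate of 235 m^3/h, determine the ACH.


ACH = flow / volume
ACH = 235 / 128
ACH = 1.836

1.836


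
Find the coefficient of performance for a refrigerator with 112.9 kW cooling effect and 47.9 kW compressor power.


COP = Q_evap / W
COP = 112.9 / 47.9
COP = 2.357

2.357


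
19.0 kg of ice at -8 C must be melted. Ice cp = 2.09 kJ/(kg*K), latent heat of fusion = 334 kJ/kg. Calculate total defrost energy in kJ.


Sensible heat = cp * dT = 2.09 * 8 = 16.72 kJ/kg
Total per kg = 16.72 + 334 = 350.72 kJ/kg
Q = m * total = 19.0 * 350.72
Q = 6663.7 kJ

6663.7


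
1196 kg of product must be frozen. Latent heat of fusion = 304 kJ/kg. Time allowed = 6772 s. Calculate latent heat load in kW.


Q_lat = m * h_fg / t
Q_lat = 1196 * 304 / 6772
Q_lat = 53.69 kW

53.69


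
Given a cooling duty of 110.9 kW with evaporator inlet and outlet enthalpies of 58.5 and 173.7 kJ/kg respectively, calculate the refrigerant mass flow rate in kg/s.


dh = 173.7 - 58.5 = 115.2 kJ/kg
m_dot = Q / dh = 110.9 / 115.2 = 0.9627 kg/s

0.9627


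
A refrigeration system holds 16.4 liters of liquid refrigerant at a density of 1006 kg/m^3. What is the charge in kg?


Charge = V * rho / 1000
Charge = 16.4 * 1006 / 1000
Charge = 16.5 kg

16.5


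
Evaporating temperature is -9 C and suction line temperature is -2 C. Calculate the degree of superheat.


Superheat = T_suction - T_evap
Superheat = -2 - (-9)
Superheat = 7 K

7


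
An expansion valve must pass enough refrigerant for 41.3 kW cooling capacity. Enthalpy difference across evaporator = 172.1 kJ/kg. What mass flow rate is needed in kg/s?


m_dot = Q / dh
m_dot = 41.3 / 172.1
m_dot = 0.24 kg/s

0.24


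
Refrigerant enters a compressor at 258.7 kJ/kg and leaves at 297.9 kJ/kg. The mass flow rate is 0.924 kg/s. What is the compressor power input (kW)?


dh = 297.9 - 258.7 = 39.2 kJ/kg
W = m_dot * dh = 0.924 * 39.2 = 36.22 kW

36.22


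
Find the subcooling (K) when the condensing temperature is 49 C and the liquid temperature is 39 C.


Subcooling = T_cond - T_liquid
Subcooling = 49 - 39
Subcooling = 10 K

10


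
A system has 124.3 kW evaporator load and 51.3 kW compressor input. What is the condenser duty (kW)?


Q_cond = Q_evap + W
Q_cond = 124.3 + 51.3
Q_cond = 175.6 kW

175.6


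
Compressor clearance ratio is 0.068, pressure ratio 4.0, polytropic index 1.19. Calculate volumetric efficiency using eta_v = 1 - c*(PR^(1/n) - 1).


PR^(1/n) = 4.0^(1/1.19) = 3.20577299
eta_v = 1 - 0.068 * (3.20577299 - 1)
eta_v = 0.85

0.85


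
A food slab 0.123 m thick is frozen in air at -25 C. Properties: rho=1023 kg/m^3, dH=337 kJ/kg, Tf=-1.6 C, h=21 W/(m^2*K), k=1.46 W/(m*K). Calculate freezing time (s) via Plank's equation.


dT = -1.6 - (-25) = 23.4 K
term1 = a/(2h) = 0.123/(2*21) = 0.002928571429
term2 = a^2/(8k) = 0.123^2/(8*1.46) = 0.001295291096
t = rho*dH*1000/dT * (term1 + term2)
t = 1023*337*1000/23.4 * (0.002928571429 + 0.001295291096)
t = 62230 s

62230


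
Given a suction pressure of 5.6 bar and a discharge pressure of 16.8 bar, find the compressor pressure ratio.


PR = P_high / P_low
PR = 16.8 / 5.6
PR = 3.0

3.0


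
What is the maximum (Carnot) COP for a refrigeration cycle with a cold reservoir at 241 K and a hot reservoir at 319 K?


dT = 319 - 241 = 78 K
COP_carnot = T_cold / dT = 241 / 78
COP_carnot = 3.09

3.09


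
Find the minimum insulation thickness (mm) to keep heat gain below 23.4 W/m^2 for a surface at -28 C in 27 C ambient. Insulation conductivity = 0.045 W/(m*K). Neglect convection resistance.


dT = 27 - (-28) = 55 K
thickness = k * dT / q_max * 1000
thickness = 0.045 * 55 / 23.4 * 1000
thickness = 105.8 mm

105.8


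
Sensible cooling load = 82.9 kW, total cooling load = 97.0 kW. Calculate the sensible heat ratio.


SHR = Q_sensible / Q_total
SHR = 82.9 / 97.0
SHR = 0.855

0.855


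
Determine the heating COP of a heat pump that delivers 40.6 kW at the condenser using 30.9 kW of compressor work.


COP_hp = Q_cond / W
COP_hp = 40.6 / 30.9
COP_hp = 1.314

1.314


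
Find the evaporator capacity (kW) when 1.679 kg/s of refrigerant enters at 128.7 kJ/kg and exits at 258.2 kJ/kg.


dh = 258.2 - 128.7 = 129.5 kJ/kg
Q_evap = m_dot * dh = 1.679 * 129.5
Q_evap = 217.43 kW

217.43


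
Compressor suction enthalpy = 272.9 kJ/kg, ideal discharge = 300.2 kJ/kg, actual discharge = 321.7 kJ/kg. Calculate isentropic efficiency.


dh_ideal = 300.2 - 272.9 = 27.3 kJ/kg
dh_actual = 321.7 - 272.9 = 48.8 kJ/kg
eta_s = dh_ideal / dh_actual = 27.3 / 48.8
eta_s = 0.5594

0.5594


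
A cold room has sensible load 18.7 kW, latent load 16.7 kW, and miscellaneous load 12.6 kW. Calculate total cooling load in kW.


Q_total = Q_s + Q_l + Q_misc
Q_total = 18.7 + 16.7 + 12.6
Q_total = 48.0 kW

48.0


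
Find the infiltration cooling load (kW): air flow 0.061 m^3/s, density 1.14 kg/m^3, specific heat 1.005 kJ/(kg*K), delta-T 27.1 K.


Q = V_dot * rho * cp * dT
Q = 0.061 * 1.14 * 1.005 * 27.1
Q = 1.894 kW

1.894


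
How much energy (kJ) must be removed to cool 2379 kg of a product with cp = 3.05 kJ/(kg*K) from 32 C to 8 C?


dT = 32 - (8) = 24 K
Q = m * cp * dT = 2379 * 3.05 * 24
Q = 174143 kJ

174143


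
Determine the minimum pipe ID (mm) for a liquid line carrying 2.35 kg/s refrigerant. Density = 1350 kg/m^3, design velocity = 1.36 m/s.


A = m_dot / (rho * v) = 2.35 / (1350 * 1.36) = 0.001279956427 m^2
d = sqrt(4*A/pi) * 1000
d = 40.4 mm

40.4


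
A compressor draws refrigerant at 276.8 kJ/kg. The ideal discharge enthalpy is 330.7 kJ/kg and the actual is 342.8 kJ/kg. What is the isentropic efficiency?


dh_ideal = 330.7 - 276.8 = 53.9 kJ/kg
dh_actual = 342.8 - 276.8 = 66.0 kJ/kg
eta_s = dh_ideal / dh_actual = 53.9 / 66.0
eta_s = 0.8167

0.8167


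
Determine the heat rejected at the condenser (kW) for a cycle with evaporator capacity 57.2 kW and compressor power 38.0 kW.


Q_cond = Q_evap + W
Q_cond = 57.2 + 38.0
Q_cond = 95.2 kW

95.2


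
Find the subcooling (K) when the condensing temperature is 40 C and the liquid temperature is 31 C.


Subcooling = T_cond - T_liquid
Subcooling = 40 - 31
Subcooling = 9 K

9


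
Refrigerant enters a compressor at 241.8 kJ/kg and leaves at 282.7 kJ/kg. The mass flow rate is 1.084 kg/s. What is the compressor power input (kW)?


dh = 282.7 - 241.8 = 40.9 kJ/kg
W = m_dot * dh = 1.084 * 40.9 = 44.34 kW

44.34


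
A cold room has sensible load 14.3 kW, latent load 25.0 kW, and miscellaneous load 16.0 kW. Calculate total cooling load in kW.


Q_total = Q_s + Q_l + Q_misc
Q_total = 14.3 + 25.0 + 16.0
Q_total = 55.3 kW

55.3


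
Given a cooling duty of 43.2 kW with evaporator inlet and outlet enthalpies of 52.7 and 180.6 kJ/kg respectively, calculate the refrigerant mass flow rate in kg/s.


dh = 180.6 - 52.7 = 127.9 kJ/kg
m_dot = Q / dh = 43.2 / 127.9 = 0.3378 kg/s

0.3378


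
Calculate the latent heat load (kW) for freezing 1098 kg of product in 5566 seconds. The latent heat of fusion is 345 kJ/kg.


Q_lat = m * h_fg / t
Q_lat = 1098 * 345 / 5566
Q_lat = 68.06 kW

68.06


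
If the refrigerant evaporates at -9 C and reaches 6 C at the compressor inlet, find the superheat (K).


Superheat = T_suction - T_evap
Superheat = 6 - (-9)
Superheat = 15 K

15


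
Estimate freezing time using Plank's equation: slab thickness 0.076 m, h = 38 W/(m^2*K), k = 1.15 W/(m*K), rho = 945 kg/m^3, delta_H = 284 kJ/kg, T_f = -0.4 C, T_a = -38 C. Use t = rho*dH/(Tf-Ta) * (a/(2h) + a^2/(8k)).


dT = -0.4 - (-38) = 37.6 K
term1 = a/(2h) = 0.076/(2*38) = 0.001
term2 = a^2/(8k) = 0.076^2/(8*1.15) = 0.000627826087
t = rho*dH*1000/dT * (term1 + term2)
t = 945*284*1000/37.6 * (0.001 + 0.000627826087)
t = 11619 s

11619


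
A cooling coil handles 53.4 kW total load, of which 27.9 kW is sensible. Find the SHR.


SHR = Q_sensible / Q_total
SHR = 27.9 / 53.4
SHR = 0.522

0.522


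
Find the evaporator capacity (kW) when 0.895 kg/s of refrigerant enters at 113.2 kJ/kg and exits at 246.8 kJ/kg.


dh = 246.8 - 113.2 = 133.6 kJ/kg
Q_evap = m_dot * dh = 0.895 * 133.6
Q_evap = 119.57 kW

119.57


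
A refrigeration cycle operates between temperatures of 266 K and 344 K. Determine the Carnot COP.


dT = 344 - 266 = 78 K
COP_carnot = T_cold / dT = 266 / 78
COP_carnot = 3.41

3.41


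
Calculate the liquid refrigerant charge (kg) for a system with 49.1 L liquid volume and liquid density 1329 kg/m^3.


Charge = V * rho / 1000
Charge = 49.1 * 1329 / 1000
Charge = 65.25 kg

65.25


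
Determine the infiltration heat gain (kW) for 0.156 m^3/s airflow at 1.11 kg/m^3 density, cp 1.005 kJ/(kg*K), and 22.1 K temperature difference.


Q = V_dot * rho * cp * dT
Q = 0.156 * 1.11 * 1.005 * 22.1
Q = 3.846 kW

3.846


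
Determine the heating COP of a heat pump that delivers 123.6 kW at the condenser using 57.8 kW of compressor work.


COP_hp = Q_cond / W
COP_hp = 123.6 / 57.8
COP_hp = 2.138

2.138


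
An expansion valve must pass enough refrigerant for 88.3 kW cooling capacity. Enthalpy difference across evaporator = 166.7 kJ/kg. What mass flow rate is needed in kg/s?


m_dot = Q / dh
m_dot = 88.3 / 166.7
m_dot = 0.5297 kg/s

0.5297


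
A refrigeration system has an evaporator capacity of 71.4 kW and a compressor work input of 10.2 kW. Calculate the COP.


COP = Q_evap / W
COP = 71.4 / 10.2
COP = 7.0

7.0


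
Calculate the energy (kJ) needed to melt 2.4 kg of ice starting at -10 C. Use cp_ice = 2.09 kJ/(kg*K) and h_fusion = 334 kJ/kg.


Sensible heat = cp * dT = 2.09 * 10 = 20.9 kJ/kg
Total per kg = 20.9 + 334 = 354.9 kJ/kg
Q = m * total = 2.4 * 354.9
Q = 851.8 kJ

851.8


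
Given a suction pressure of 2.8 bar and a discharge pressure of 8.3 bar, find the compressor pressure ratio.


PR = P_high / P_low
PR = 8.3 / 2.8
PR = 2.964

2.964


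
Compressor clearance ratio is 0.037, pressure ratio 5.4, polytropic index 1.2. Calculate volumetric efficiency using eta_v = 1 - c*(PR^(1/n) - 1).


PR^(1/n) = 5.4^(1/1.2) = 4.07688192
eta_v = 1 - 0.037 * (4.07688192 - 1)
eta_v = 0.8862

0.8862


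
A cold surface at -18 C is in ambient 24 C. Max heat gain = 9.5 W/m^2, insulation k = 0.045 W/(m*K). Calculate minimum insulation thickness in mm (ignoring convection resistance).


dT = 24 - (-18) = 42 K
thickness = k * dT / q_max * 1000
thickness = 0.045 * 42 / 9.5 * 1000
thickness = 198.9 mm

198.9


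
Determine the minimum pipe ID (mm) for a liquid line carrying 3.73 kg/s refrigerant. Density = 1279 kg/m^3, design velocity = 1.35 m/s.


A = m_dot / (rho * v) = 3.73 / (1279 * 1.35) = 0.002160252512 m^2
d = sqrt(4*A/pi) * 1000
d = 52.4 mm

52.4


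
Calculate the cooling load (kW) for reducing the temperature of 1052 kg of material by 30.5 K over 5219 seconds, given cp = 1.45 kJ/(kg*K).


Q = m * cp * dT / t
Q = 1052 * 1.45 * 30.5 / 5219
Q = 8.914 kW

8.914


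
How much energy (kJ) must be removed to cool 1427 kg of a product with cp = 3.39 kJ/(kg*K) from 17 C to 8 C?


dT = 17 - (8) = 9 K
Q = m * cp * dT = 1427 * 3.39 * 9
Q = 43538 kJ

43538


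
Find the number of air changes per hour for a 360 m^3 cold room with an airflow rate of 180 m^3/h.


ACH = flow / volume
ACH = 180 / 360
ACH = 0.5

0.5


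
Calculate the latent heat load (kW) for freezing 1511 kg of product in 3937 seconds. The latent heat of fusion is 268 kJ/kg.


Q_lat = m * h_fg / t
Q_lat = 1511 * 268 / 3937
Q_lat = 102.86 kW

102.86


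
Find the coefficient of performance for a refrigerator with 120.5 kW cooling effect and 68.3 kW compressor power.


COP = Q_evap / W
COP = 120.5 / 68.3
COP = 1.764

1.764


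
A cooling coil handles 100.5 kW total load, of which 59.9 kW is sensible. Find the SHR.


SHR = Q_sensible / Q_total
SHR = 59.9 / 100.5
SHR = 0.596

0.596


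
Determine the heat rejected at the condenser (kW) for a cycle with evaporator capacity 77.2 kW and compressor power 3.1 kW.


Q_cond = Q_evap + W
Q_cond = 77.2 + 3.1
Q_cond = 80.3 kW

80.3


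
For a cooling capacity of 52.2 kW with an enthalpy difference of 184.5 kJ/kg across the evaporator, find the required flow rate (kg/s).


m_dot = Q / dh
m_dot = 52.2 / 184.5
m_dot = 0.2829 kg/s

0.2829


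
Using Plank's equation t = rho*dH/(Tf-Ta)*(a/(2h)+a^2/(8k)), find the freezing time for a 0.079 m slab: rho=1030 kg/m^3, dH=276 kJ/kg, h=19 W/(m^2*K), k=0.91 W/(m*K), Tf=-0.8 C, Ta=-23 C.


dT = -0.8 - (-23) = 22.2 K
term1 = a/(2h) = 0.079/(2*19) = 0.002078947368
term2 = a^2/(8k) = 0.079^2/(8*0.91) = 0.0008572802198
t = rho*dH*1000/dT * (term1 + term2)
t = 1030*276*1000/22.2 * (0.002078947368 + 0.0008572802198)
t = 37600 s

37600


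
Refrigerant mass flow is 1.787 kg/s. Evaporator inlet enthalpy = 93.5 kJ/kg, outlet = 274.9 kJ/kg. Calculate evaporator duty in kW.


dh = 274.9 - 93.5 = 181.4 kJ/kg
Q_evap = m_dot * dh = 1.787 * 181.4
Q_evap = 324.16 kW

324.16


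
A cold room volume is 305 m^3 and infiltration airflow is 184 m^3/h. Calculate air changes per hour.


ACH = flow / volume
ACH = 184 / 305
ACH = 0.603

0.603


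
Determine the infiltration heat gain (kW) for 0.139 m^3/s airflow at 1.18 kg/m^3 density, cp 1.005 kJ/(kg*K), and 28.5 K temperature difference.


Q = V_dot * rho * cp * dT
Q = 0.139 * 1.18 * 1.005 * 28.5
Q = 4.698 kW

4.698


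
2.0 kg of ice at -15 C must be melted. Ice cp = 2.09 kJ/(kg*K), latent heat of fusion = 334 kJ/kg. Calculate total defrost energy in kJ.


Sensible heat = cp * dT = 2.09 * 15 = 31.35 kJ/kg
Total per kg = 31.35 + 334 = 365.35 kJ/kg
Q = m * total = 2.0 * 365.35
Q = 730.7 kJ

730.7


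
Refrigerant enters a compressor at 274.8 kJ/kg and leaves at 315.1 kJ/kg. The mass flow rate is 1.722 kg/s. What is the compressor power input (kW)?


dh = 315.1 - 274.8 = 40.3 kJ/kg
W = m_dot * dh = 1.722 * 40.3 = 69.4 kW

69.4


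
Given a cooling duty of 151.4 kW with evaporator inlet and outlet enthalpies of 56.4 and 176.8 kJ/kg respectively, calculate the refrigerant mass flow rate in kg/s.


dh = 176.8 - 56.4 = 120.4 kJ/kg
m_dot = Q / dh = 151.4 / 120.4 = 1.2575 kg/s

1.2575


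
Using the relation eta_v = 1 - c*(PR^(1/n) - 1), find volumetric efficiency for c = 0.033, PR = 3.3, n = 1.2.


PR^(1/n) = 3.3^(1/1.2) = 2.7045496
eta_v = 1 - 0.033 * (2.7045496 - 1)
eta_v = 0.9437

0.9437


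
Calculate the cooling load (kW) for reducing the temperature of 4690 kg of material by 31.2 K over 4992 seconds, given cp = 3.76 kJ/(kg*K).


Q = m * cp * dT / t
Q = 4690 * 3.76 * 31.2 / 4992
Q = 110.215 kW

110.215


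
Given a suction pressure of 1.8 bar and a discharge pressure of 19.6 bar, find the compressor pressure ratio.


PR = P_high / P_low
PR = 19.6 / 1.8
PR = 10.889

10.889
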